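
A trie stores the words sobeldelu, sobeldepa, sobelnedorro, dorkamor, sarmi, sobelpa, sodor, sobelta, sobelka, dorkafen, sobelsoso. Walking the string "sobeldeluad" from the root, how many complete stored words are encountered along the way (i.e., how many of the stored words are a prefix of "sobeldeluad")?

1

Walk "sobeldeluad" from the root; an end-of-word marker is hit whenever a stored word is a prefix of "sobeldeluad".
Prefixes of the query that are stored words: "sobeldelu"
Count: 1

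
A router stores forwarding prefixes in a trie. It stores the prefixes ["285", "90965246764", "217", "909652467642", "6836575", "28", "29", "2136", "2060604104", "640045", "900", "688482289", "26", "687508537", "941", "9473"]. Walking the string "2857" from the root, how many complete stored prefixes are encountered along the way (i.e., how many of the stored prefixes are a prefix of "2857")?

2

Traverse "2857" character by character; count nodes along the way that are marked as word ends.
Prefixes of the query that are stored words: "28", "285"
Count: 2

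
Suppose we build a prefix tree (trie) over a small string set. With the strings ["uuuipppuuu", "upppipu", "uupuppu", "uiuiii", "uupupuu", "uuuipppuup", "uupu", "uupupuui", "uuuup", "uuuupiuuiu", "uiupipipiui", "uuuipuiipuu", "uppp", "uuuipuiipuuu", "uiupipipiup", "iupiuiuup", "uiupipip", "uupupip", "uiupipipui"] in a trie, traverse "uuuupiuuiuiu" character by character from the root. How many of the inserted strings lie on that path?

2

Traverse "uuuupiuuiuiu" character by character; count nodes along the way that are marked as word ends.
Prefixes of the query that are stored words: "uuuup", "uuuupiuuiu"
Count: 2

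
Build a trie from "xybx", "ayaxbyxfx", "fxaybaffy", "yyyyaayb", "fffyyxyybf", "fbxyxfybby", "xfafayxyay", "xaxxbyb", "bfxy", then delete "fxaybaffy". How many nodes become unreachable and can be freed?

8

Walk "fxaybaffy" from the leaf back toward the root, removing each node that no remaining word uses.
The suffix "xaybaffy" (8 nodes) is used only by "fxaybaffy"; the node for "f" still has the child "f", so pruning stops there.
Nodes removed: 8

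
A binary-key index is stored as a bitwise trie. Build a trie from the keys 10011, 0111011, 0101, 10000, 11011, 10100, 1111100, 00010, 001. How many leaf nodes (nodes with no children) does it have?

A leaf is a node with no children — equivalently, the end of a word that is not a proper prefix of any other stored word.
Those words: "00010", "001", "0101", "0111011", "10000", "10011", "10100", "11011", "1111100"
Leaf count: 9

9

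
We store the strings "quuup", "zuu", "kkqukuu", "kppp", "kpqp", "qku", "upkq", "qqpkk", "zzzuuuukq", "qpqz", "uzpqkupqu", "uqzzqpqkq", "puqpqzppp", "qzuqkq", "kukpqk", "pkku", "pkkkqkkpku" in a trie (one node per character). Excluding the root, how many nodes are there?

86

Count nodes per top-level branch (shared prefixes stored once):
  'k'-branch (kkqukuu, kppp, kpqp, kukpqk): 17 nodes
  'p'-branch (pkkkqkkpku, pkku, puqpqzppp): 19 nodes
  'q'-branch (qku, qpqz, qqpkk, quuup, qzuqkq): 19 nodes
  'u'-branch (upkq, uqzzqpqkq, uzpqkupqu): 20 nodes
  'z'-branch (zuu, zzzuuuukq): 11 nodes
Sum: 86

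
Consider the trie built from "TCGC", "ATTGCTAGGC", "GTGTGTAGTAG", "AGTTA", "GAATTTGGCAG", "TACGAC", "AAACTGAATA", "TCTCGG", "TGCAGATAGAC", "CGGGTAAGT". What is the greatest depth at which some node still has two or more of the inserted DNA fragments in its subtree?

2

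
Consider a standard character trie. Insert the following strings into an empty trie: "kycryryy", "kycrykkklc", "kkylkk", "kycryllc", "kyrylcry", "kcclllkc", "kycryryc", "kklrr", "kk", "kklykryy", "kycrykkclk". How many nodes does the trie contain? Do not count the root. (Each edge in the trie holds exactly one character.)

Insert word by word; a character creates a node only if that edge doesn't already exist:
  "kycryryy" → 8 new (k, y, c, r, y, r, y, y)
  "kycrykkklc" → prefix "kycry" already present; 5 new (k, k, k, l, c)
  "kkylkk" → prefix "k" already present; 5 new (k, y, l, k, k)
  "kycryllc" → prefix "kycry" already present; 3 new (l, l, c)
  "kyrylcry" → prefix "ky" already present; 6 new (r, y, l, c, r, y)
  "kcclllkc" → prefix "k" already present; 7 new (c, c, l, l, l, k, c)
  "kycryryc" → prefix "kycryry" already present; 1 new (c)
  "kklrr" → prefix "kk" already present; 3 new (l, r, r)
  "kk" → prefix "kk" already present; 0 new (none)
  "kklykryy" → prefix "kkl" already present; 5 new (y, k, r, y, y)
  "kycrykkclk" → prefix "kycrykk" already present; 3 new (c, l, k)
Total nodes = 8 + 5 + 5 + 3 + 6 + 7 + 1 + 3 + 0 + 5 + 3 = 46

46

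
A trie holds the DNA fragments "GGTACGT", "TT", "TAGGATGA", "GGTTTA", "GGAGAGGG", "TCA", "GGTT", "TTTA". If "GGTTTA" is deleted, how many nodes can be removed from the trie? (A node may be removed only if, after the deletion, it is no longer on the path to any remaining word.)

2

A node on "GGTTTA"'s path can go only if nothing else ends at it or branches off below it.
The suffix "TA" (2 nodes) is used only by "GGTTTA"; "GGTT" is itself a stored word, so pruning stops there.
Nodes removed: 2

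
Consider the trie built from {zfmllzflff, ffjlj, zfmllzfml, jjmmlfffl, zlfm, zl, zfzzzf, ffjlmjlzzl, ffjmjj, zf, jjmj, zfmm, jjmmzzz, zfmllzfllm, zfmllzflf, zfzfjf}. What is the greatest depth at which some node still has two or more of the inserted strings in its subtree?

Look for the deepest trie node that still has at least two words in its subtree.
"zfmllzflf" and "zfmllzflff" agree on "zfmllzflf" (9 characters) before diverging; nothing deeper is shared.
Longest shared-prefix length: 9

9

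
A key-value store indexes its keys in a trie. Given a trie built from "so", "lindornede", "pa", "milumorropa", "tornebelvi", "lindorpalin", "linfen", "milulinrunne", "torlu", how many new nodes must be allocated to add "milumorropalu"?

"milumorropa" is already a path in the trie; the remaining "lu" must be added.
Each of the 2 remaining characters creates one node.

2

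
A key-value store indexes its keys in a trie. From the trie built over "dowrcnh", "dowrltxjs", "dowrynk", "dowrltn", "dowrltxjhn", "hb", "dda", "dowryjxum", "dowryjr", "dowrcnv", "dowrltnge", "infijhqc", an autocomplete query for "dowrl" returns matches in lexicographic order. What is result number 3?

dowrltxjhn

DFS of the "dowrl" subtree visits, in order: "dowrltn", "dowrltnge", "dowrltxjhn", "dowrltxjs"
The 3rd is dowrltxjhn.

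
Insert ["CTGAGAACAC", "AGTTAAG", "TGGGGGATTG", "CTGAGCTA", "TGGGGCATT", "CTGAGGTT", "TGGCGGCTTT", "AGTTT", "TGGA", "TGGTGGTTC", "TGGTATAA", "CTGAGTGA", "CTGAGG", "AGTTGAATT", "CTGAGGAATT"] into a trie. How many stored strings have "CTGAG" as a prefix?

6

Filter for entries beginning with "CTGAG":
Words under "CTGAG": CTGAGAACAC, CTGAGCTA, CTGAGG, CTGAGGAATT, CTGAGGTT, CTGAGTGA
Count: 6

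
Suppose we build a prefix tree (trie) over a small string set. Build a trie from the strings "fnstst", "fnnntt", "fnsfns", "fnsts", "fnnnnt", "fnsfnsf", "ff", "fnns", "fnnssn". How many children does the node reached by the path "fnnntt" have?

The children of the "fnnntt" node are the distinct next characters among strings starting with "fnnntt".
No stored string extends past "fnnntt".
That node has 0 child edges.

0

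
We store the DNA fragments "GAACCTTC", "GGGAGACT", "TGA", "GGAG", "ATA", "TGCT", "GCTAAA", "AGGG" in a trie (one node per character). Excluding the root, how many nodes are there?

Trie structure (* marks end of a word):
(root)
├─ A
│  ├─ G
│  │  └─ G
│  │     └─ G *
│  └─ T
│     └─ A *
├─ G
│  ├─ A
│  │  └─ A
│  │     └─ C
│  │        └─ C
│  │           └─ T
│  │              └─ T
│  │                 └─ C *
│  ├─ C
│  │  └─ T
│  │     └─ A
│  │        └─ A
│  │           └─ A *
│  └─ G
│     ├─ A
│     │  └─ G *
│     └─ G
│        └─ A
│           └─ G
│              └─ A
│                 └─ C
│                    └─ T *
└─ T
   └─ G
      ├─ A *
      └─ C
         └─ T *
Counting every labelled node above: 33.

33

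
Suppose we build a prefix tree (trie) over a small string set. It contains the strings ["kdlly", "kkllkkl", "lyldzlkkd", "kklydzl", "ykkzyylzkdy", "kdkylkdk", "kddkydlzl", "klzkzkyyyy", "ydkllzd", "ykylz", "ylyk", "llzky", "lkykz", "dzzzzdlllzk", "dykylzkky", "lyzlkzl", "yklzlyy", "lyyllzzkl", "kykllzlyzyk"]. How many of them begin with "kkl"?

Traverse to the node for "kkl", then collect every word in that subtree.
Words under "kkl": kkllkkl, kklydzl
Count: 2

2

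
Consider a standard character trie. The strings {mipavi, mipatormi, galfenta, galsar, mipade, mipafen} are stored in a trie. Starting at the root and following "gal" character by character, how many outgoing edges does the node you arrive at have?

2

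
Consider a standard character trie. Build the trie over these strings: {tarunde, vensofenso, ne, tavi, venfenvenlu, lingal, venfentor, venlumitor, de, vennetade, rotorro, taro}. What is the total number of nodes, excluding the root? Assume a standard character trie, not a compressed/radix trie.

Insert word by word; a character creates a node only if that edge doesn't already exist:
  "tarunde" → 7 new (t, a, r, u, n, d, e)
  "vensofenso" → 10 new (v, e, n, s, o, f, e, n, s, o)
  "ne" → 2 new (n, e)
  "tavi" → prefix "ta" already present; 2 new (v, i)
  "venfenvenlu" → prefix "ven" already present; 8 new (f, e, n, v, e, n, l, u)
  "lingal" → 6 new (l, i, n, g, a, l)
  "venfentor" → prefix "venfen" already present; 3 new (t, o, r)
  "venlumitor" → prefix "ven" already present; 7 new (l, u, m, i, t, o, r)
  "de" → 2 new (d, e)
  "vennetade" → prefix "ven" already present; 6 new (n, e, t, a, d, e)
  "rotorro" → 7 new (r, o, t, o, r, r, o)
  "taro" → prefix "tar" already present; 1 new (o)
Total nodes = 7 + 10 + 2 + 2 + 8 + 6 + 3 + 7 + 2 + 6 + 7 + 1 = 61

61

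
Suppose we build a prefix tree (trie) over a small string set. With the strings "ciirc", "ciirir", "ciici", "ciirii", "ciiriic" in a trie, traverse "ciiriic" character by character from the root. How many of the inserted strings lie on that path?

Walk "ciiriic" from the root; an end-of-word marker is hit whenever a stored word is a prefix of "ciiriic".
Prefixes of the query that are stored words: "ciirii", "ciiriic"
Count: 2

2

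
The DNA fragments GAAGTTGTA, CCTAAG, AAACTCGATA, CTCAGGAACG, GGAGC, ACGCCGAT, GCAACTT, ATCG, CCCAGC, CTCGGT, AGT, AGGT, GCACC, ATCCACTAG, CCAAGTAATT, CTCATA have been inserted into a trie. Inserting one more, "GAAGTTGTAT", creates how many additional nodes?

1

The longest prefix of "GAAGTTGTAT" already in the trie is "GAAGTTGTA" (length 9).
So 10 − 9 = 1 new nodes.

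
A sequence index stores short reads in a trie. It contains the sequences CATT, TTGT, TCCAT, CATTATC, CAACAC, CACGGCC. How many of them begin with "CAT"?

Filter for entries beginning with "CAT":
Matches: "CATT", "CATTATC"
Count: 2

2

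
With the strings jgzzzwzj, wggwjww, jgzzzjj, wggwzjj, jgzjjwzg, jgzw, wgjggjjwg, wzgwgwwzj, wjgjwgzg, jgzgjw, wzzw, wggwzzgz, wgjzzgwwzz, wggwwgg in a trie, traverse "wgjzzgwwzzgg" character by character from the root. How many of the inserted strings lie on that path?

1

Walk "wgjzzgwwzzgg" from the root; an end-of-word marker is hit whenever a stored word is a prefix of "wgjzzgwwzzgg".
Prefixes of the query that are stored words: "wgjzzgwwzz"
Count: 1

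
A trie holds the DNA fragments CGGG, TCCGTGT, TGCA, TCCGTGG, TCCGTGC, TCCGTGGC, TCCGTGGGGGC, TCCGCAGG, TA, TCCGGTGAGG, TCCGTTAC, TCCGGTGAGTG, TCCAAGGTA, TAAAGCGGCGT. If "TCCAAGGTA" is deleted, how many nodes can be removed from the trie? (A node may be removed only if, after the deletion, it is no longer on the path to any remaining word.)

After clearing the end-marker at "TCCAAGGTA", prune upward until reaching a node still needed by another word.
The suffix "AAGGTA" (6 nodes) is used only by "TCCAAGGTA"; the node for "TCC" still has the child "G", so pruning stops there.
Nodes removed: 6

6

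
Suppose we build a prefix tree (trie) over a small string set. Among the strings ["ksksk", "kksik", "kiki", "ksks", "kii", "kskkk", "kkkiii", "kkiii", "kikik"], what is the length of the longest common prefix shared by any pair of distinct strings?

4

Look for the deepest trie node that still has at least two words in its subtree.
"kiki" and "kikik" agree on "kiki" (4 characters) before diverging; nothing deeper is shared.
Longest shared-prefix length: 4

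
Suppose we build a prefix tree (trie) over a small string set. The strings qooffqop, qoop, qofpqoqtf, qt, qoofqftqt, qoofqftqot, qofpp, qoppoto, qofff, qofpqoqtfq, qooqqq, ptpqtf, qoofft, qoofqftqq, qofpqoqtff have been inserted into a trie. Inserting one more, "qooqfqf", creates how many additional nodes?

3

Walking "qooqfqf" from the root, the first 4 characters ("qooq") follow existing edges; "f" is the first miss.
New nodes needed: |"qooqfqf"| − 4 = 7 − 4 = 3.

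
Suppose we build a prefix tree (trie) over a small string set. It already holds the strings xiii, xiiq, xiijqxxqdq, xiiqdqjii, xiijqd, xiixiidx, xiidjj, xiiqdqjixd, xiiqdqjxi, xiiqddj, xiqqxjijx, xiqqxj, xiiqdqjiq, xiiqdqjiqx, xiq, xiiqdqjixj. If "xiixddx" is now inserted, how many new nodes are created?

3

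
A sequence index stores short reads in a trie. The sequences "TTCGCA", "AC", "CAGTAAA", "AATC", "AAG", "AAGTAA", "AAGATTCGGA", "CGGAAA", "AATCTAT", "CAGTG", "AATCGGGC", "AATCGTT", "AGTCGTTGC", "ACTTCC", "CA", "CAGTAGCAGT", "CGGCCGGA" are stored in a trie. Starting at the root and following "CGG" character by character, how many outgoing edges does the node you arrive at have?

2

Walk "CGG" from the root, arriving at one node.
Distinct next characters after "CGG": A, C.
That node has 2 child edges.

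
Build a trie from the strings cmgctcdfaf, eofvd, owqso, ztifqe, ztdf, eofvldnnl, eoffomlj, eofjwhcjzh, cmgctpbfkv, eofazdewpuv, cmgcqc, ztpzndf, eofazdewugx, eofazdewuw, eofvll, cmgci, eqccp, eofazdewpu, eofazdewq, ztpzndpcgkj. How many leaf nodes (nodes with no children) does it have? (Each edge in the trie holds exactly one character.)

Leaves are exactly the stored words that no other stored word extends.
Those words: "cmgci", "cmgcqc", "cmgctcdfaf", "cmgctpbfkv", "eofazdewpuv", "eofazdewq", "eofazdewugx", "eofazdewuw", "eoffomlj", "eofjwhcjzh", "eofvd", "eofvldnnl", "eofvll", "eqccp", "owqso", "ztdf", "ztifqe", "ztpzndf", "ztpzndpcgkj"
Leaf count: 19

19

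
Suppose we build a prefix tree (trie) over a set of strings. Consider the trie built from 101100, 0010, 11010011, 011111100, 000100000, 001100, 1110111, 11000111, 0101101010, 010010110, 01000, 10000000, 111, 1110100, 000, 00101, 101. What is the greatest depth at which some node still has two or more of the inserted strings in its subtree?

5

The deepest shared node is where two words last agree before diverging.
e.g. "1110100" and "1110111" share the prefix "11101" of length 5; no pair shares a longer one.
Longest shared-prefix length: 5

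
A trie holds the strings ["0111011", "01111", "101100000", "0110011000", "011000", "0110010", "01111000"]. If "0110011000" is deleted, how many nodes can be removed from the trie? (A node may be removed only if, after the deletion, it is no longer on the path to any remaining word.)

A node on "0110011000"'s path can go only if nothing else ends at it or branches off below it.
The suffix "1000" (4 nodes) is used only by "0110011000"; the node for "011001" still has the child "0", so pruning stops there.
Nodes removed: 4

4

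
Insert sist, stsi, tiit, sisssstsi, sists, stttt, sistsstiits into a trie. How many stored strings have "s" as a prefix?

6

Traverse to the node for "s", then collect every word in that subtree.
Matches: "sisssstsi", "sist", "sists", "sistsstiits", "stsi", "stttt"
Count: 6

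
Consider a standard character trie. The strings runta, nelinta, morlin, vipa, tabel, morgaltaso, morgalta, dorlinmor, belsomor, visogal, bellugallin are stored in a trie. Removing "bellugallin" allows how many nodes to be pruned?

After clearing the end-marker at "bellugallin", prune upward until reaching a node still needed by another word.
The suffix "lugallin" (8 nodes) is used only by "bellugallin"; the node for "bel" still has the child "s", so pruning stops there.
Nodes removed: 8

8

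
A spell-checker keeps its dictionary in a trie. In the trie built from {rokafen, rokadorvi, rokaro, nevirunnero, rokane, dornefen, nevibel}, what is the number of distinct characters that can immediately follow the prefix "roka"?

4

Follow the path "roka" to its node, then look at its outgoing edges.
Distinct next characters after "roka": d, f, n, r.
That node has 4 child edges.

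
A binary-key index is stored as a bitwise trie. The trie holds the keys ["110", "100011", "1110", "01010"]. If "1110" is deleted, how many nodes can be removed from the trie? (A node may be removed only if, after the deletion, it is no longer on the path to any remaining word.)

2

A node on "1110"'s path can go only if nothing else ends at it or branches off below it.
The suffix "10" (2 nodes) is used only by "1110"; the node for "11" still has the child "0", so pruning stops there.
Nodes removed: 2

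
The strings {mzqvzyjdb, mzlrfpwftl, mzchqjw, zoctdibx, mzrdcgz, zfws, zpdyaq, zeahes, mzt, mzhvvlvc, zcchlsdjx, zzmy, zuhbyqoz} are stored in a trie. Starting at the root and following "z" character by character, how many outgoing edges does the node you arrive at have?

The children of the "z" node are the distinct next characters among strings starting with "z".
Characters that immediately follow "z" among the stored strings: {c, e, f, o, p, u, z}.
That node has 7 child edges.

7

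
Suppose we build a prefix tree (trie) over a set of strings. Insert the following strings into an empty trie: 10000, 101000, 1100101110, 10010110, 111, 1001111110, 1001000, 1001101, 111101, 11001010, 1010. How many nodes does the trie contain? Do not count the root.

38

Count nodes per top-level branch (shared prefixes stored once):
  '1'-branch (10000, 1001000, 10010110, 1001101, 1001111110, 1010, 101000, 11001010, 1100101110, 111, 111101): 38 nodes
Sum: 38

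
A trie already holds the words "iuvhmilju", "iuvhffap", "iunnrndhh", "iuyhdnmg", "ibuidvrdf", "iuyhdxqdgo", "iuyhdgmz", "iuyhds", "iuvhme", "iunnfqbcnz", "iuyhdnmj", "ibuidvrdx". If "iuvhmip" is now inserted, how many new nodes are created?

1

The longest prefix of "iuvhmip" already in the trie is "iuvhmi" (length 6).
Each of the 1 remaining characters creates one node.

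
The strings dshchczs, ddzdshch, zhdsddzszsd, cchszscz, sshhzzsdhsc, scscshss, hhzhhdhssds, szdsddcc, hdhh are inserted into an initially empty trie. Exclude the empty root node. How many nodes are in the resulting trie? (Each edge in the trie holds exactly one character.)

73

For each word, the new-node count is its length minus the longest prefix already in the trie:
  "dshchczs" → 8 new (d, s, h, c, h, c, z, s)
  "ddzdshch" → prefix "d" already present; 7 new (d, z, d, s, h, c, h)
  "zhdsddzszsd" → 11 new (z, h, d, s, d, d, z, s, z, s, d)
  "cchszscz" → 8 new (c, c, h, s, z, s, c, z)
  "sshhzzsdhsc" → 11 new (s, s, h, h, z, z, s, d, h, s, c)
  "scscshss" → prefix "s" already present; 7 new (c, s, c, s, h, s, s)
  "hhzhhdhssds" → 11 new (h, h, z, h, h, d, h, s, s, d, s)
  "szdsddcc" → prefix "s" already present; 7 new (z, d, s, d, d, c, c)
  "hdhh" → prefix "h" already present; 3 new (d, h, h)
Total nodes = 8 + 7 + 11 + 8 + 11 + 7 + 11 + 7 + 3 = 73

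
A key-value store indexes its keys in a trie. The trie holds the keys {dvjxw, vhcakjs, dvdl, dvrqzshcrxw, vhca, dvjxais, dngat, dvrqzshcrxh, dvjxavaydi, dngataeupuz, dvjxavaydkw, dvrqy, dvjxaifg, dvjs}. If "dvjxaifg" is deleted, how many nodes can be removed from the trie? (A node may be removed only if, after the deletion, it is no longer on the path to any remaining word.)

A node on "dvjxaifg"'s path can go only if nothing else ends at it or branches off below it.
The suffix "fg" (2 nodes) is used only by "dvjxaifg"; the node for "dvjxai" still has the child "s", so pruning stops there.
Nodes removed: 2

2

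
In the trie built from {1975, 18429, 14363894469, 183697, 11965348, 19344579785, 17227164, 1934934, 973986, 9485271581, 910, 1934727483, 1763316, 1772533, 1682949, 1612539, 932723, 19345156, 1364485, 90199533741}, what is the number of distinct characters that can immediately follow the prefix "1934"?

4

Follow the path "1934" to its node, then look at its outgoing edges.
Distinct next characters after "1934": 4, 5, 7, 9.
That node has 4 child edges.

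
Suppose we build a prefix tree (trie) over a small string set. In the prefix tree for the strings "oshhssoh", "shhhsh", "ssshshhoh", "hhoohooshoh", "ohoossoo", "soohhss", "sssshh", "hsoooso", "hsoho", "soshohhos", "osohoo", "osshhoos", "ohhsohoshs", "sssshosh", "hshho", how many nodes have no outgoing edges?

15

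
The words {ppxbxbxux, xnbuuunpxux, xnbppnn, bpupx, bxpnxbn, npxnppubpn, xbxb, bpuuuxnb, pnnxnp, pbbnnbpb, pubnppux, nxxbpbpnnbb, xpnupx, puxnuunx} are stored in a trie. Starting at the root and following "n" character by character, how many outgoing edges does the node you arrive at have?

2

Follow the path "n" to its node, then look at its outgoing edges.
Characters that immediately follow "n" among the stored strings: {p, x}.
That node has 2 child edges.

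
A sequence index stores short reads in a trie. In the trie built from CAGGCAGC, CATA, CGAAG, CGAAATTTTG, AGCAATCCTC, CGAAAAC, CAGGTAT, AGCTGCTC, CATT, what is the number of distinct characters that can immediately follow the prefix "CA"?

Walk "CA" from the root, arriving at one node.
Characters that immediately follow "CA" among the stored strings: {G, T}.
That node has 2 child edges.

2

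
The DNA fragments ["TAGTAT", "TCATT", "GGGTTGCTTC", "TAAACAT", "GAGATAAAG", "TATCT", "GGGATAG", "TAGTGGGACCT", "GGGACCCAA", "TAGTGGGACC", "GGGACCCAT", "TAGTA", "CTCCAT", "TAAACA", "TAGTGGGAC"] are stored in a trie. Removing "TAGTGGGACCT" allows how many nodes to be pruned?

1

A node on "TAGTGGGACCT"'s path can go only if nothing else ends at it or branches off below it.
The suffix "T" (1 node) is used only by "TAGTGGGACCT"; "TAGTGGGACC" is itself a stored word, so pruning stops there.
Nodes removed: 1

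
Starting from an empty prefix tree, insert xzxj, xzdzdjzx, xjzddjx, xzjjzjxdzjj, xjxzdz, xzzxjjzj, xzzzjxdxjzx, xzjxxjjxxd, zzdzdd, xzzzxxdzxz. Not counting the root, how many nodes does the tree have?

62

Trace insertions, counting only characters that open a new branch:
  "xzxj" → 4 new (x, z, x, j)
  "xzdzdjzx" → prefix "xz" already present; 6 new (d, z, d, j, z, x)
  "xjzddjx" → prefix "x" already present; 6 new (j, z, d, d, j, x)
  "xzjjzjxdzjj" → prefix "xz" already present; 9 new (j, j, z, j, x, d, z, j, j)
  "xjxzdz" → prefix "xj" already present; 4 new (x, z, d, z)
  "xzzxjjzj" → prefix "xz" already present; 6 new (z, x, j, j, z, j)
  "xzzzjxdxjzx" → prefix "xzz" already present; 8 new (z, j, x, d, x, j, z, x)
  "xzjxxjjxxd" → prefix "xzj" already present; 7 new (x, x, j, j, x, x, d)
  "zzdzdd" → 6 new (z, z, d, z, d, d)
  "xzzzxxdzxz" → prefix "xzzz" already present; 6 new (x, x, d, z, x, z)
Total nodes = 4 + 6 + 6 + 9 + 4 + 6 + 8 + 7 + 6 + 6 = 62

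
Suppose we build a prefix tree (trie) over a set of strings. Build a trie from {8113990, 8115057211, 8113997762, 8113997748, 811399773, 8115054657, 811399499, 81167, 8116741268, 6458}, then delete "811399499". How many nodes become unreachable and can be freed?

3

Walk "811399499" from the leaf back toward the root, removing each node that no remaining word uses.
The suffix "499" (3 nodes) is used only by "811399499"; the node for "811399" still has the child "0", so pruning stops there.
Nodes removed: 3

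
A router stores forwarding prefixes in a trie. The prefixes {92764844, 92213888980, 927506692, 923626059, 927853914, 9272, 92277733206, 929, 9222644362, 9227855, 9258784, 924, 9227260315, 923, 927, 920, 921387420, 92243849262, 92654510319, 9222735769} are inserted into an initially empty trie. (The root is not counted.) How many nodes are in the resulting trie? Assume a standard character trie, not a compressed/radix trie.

Count nodes per top-level branch (shared prefixes stored once):
  '9'-branch (920, 921387420, 92213888980, 9222644362, 9222735769, 92243849262, 9227260315, 92277733206, 9227855, 923, 923626059, 924, 9258784, 92654510319, 927, 9272, 927506692, 92764844, 927853914, 929): 99 nodes
Sum: 99

99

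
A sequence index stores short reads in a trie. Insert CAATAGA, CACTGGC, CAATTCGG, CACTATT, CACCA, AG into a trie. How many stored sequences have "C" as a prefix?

5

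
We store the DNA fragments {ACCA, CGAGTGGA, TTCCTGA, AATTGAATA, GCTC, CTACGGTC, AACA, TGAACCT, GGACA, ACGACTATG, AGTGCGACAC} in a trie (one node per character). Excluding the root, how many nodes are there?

For each word, the new-node count is its length minus the longest prefix already in the trie:
  "ACCA" → 4 new (A, C, C, A)
  "CGAGTGGA" → 8 new (C, G, A, G, T, G, G, A)
  "TTCCTGA" → 7 new (T, T, C, C, T, G, A)
  "AATTGAATA" → prefix "A" already present; 8 new (A, T, T, G, A, A, T, A)
  "GCTC" → 4 new (G, C, T, C)
  "CTACGGTC" → prefix "C" already present; 7 new (T, A, C, G, G, T, C)
  "AACA" → prefix "AA" already present; 2 new (C, A)
  "TGAACCT" → prefix "T" already present; 6 new (G, A, A, C, C, T)
  "GGACA" → prefix "G" already present; 4 new (G, A, C, A)
  "ACGACTATG" → prefix "AC" already present; 7 new (G, A, C, T, A, T, G)
  "AGTGCGACAC" → prefix "A" already present; 9 new (G, T, G, C, G, A, C, A, C)
Total nodes = 4 + 8 + 7 + 8 + 4 + 7 + 2 + 6 + 4 + 7 + 9 = 66

66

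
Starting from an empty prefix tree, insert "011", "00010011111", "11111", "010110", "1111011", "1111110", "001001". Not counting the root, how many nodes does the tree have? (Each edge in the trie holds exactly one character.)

31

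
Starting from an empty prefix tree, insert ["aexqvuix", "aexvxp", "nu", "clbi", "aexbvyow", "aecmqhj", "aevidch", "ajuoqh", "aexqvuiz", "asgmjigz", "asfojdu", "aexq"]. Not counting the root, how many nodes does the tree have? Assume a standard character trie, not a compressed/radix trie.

50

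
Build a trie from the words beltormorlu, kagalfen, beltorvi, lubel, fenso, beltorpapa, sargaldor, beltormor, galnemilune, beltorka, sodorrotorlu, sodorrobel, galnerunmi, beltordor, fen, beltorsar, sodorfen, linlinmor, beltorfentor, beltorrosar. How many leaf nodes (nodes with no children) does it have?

18

Leaves are exactly the stored words that no other stored word extends.
Those words: "beltordor", "beltorfentor", "beltorka", "beltormorlu", "beltorpapa", "beltorrosar", "beltorsar", "beltorvi", "fenso", "galnemilune", "galnerunmi", "kagalfen", "linlinmor", "lubel", "sargaldor", "sodorfen", "sodorrobel", "sodorrotorlu"
Leaf count: 18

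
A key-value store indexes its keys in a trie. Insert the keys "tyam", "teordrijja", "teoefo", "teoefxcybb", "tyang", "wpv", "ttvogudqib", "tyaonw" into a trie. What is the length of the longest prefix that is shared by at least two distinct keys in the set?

Look for the deepest trie node that still has at least two words in its subtree.
e.g. "teoefo" and "teoefxcybb" share the prefix "teoef" of length 5; no pair shares a longer one.
Longest shared-prefix length: 5

5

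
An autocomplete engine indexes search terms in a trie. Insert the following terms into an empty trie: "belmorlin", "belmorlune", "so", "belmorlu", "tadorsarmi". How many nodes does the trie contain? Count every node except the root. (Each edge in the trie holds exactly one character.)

24

Trie structure (* marks end of a word):
(root)
├─ b
│  └─ e
│     └─ l
│        └─ m
│           └─ o
│              └─ r
│                 └─ l
│                    ├─ i
│                    │  └─ n *
│                    └─ u *
│                       └─ n
│                          └─ e *
├─ s
│  └─ o *
└─ t
   └─ a
      └─ d
         └─ o
            └─ r
               └─ s
                  └─ a
                     └─ r
                        └─ m
                           └─ i *
Counting every labelled node above: 24.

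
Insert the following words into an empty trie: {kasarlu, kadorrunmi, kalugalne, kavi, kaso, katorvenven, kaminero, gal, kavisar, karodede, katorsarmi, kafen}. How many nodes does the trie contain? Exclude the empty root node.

60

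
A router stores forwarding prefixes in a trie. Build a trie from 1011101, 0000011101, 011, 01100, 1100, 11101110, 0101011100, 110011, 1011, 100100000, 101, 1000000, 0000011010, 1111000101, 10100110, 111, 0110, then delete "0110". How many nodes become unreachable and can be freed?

0

A node on "0110"'s path can go only if nothing else ends at it or branches off below it.
Every node on "0110" is still needed (e.g. by "01100"), so nothing is freed.
Nodes removed: 0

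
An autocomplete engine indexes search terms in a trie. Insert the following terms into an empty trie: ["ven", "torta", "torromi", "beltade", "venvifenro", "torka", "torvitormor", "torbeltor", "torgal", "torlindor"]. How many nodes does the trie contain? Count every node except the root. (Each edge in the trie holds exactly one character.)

Count nodes per top-level branch (shared prefixes stored once):
  'b'-branch (beltade): 7 nodes
  't'-branch (torbeltor, torgal, torka, torlindor, torromi, torta, torvitormor): 34 nodes
  'v'-branch (ven, venvifenro): 10 nodes
Sum: 51

51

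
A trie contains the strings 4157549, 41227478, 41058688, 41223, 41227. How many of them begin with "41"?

Filter for entries beginning with "41":
Words under "41": 41058688, 41223, 41227, 41227478, 4157549
Count: 5

5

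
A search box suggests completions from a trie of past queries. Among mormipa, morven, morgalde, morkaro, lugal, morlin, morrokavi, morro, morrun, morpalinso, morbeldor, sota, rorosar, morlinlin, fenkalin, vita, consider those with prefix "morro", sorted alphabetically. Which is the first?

morro

DFS of the "morro" subtree visits, in order: "morro", "morrokavi"
Position 1: morro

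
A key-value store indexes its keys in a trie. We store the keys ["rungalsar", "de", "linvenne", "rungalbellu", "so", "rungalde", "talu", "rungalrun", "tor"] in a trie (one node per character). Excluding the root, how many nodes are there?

37

For each word, the new-node count is its length minus the longest prefix already in the trie:
  "rungalsar" → 9 new (r, u, n, g, a, l, s, a, r)
  "de" → 2 new (d, e)
  "linvenne" → 8 new (l, i, n, v, e, n, n, e)
  "rungalbellu" → prefix "rungal" already present; 5 new (b, e, l, l, u)
  "so" → 2 new (s, o)
  "rungalde" → prefix "rungal" already present; 2 new (d, e)
  "talu" → 4 new (t, a, l, u)
  "rungalrun" → prefix "rungal" already present; 3 new (r, u, n)
  "tor" → prefix "t" already present; 2 new (o, r)
Total nodes = 9 + 2 + 8 + 5 + 2 + 2 + 4 + 3 + 2 = 37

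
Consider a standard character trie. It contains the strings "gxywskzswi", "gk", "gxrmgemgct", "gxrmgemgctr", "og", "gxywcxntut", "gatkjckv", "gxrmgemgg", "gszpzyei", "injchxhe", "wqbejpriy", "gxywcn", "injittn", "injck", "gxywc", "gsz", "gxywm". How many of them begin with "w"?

Traverse to the node for "w", then collect every word in that subtree.
Words under "w": wqbejpriy
Count: 1

1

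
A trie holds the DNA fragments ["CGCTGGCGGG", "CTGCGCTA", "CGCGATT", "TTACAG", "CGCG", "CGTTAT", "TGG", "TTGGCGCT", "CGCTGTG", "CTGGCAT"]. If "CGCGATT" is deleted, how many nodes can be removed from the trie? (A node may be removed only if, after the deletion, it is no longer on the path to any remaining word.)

After clearing the end-marker at "CGCGATT", prune upward until reaching a node still needed by another word.
The suffix "ATT" (3 nodes) is used only by "CGCGATT"; "CGCG" is itself a stored word, so pruning stops there.
Nodes removed: 3

3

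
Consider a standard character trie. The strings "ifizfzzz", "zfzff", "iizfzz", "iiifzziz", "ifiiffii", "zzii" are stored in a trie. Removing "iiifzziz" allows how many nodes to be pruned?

6

After clearing the end-marker at "iiifzziz", prune upward until reaching a node still needed by another word.
The suffix "ifzziz" (6 nodes) is used only by "iiifzziz"; the node for "ii" still has the child "z", so pruning stops there.
Nodes removed: 6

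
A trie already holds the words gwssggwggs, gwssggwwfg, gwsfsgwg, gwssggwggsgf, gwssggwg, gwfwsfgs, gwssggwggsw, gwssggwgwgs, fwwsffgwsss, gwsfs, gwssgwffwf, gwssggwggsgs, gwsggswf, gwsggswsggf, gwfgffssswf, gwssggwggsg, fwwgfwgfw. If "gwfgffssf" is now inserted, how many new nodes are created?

1

"gwfgffss" is already a path in the trie; the remaining "f" must be added.
Each of the 1 remaining characters creates one node.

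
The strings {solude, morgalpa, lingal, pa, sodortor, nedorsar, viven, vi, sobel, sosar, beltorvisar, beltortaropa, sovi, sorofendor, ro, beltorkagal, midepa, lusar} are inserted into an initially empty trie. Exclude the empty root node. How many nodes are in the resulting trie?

For each word, the new-node count is its length minus the longest prefix already in the trie:
  "solude" → 6 new (s, o, l, u, d, e)
  "morgalpa" → 8 new (m, o, r, g, a, l, p, a)
  "lingal" → 6 new (l, i, n, g, a, l)
  "pa" → 2 new (p, a)
  "sodortor" → prefix "so" already present; 6 new (d, o, r, t, o, r)
  "nedorsar" → 8 new (n, e, d, o, r, s, a, r)
  "viven" → 5 new (v, i, v, e, n)
  "vi" → prefix "vi" already present; 0 new (none)
  "sobel" → prefix "so" already present; 3 new (b, e, l)
  "sosar" → prefix "so" already present; 3 new (s, a, r)
  "beltorvisar" → 11 new (b, e, l, t, o, r, v, i, s, a, r)
  "beltortaropa" → prefix "beltor" already present; 6 new (t, a, r, o, p, a)
  "sovi" → prefix "so" already present; 2 new (v, i)
  "sorofendor" → prefix "so" already present; 8 new (r, o, f, e, n, d, o, r)
  "ro" → 2 new (r, o)
  "beltorkagal" → prefix "beltor" already present; 5 new (k, a, g, a, l)
  "midepa" → prefix "m" already present; 5 new (i, d, e, p, a)
  "lusar" → prefix "l" already present; 4 new (u, s, a, r)
Total nodes = 6 + 8 + 6 + 2 + 6 + 8 + 5 + 0 + 3 + 3 + 11 + 6 + 2 + 8 + 2 + 5 + 5 + 4 = 90

90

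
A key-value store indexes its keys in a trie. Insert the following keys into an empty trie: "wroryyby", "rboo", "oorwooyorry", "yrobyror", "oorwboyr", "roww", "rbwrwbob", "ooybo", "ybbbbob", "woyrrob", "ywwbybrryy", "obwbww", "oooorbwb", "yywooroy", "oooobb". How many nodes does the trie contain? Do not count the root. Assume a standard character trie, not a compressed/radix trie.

88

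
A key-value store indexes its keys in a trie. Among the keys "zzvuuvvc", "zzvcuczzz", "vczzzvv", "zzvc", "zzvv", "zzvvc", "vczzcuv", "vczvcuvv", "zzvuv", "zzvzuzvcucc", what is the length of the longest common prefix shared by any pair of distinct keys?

Look for the deepest trie node that still has at least two words in its subtree.
"vczzcuv" and "vczzzvv" agree on "vczz" (4 characters) before diverging; nothing deeper is shared.
Longest shared-prefix length: 4

4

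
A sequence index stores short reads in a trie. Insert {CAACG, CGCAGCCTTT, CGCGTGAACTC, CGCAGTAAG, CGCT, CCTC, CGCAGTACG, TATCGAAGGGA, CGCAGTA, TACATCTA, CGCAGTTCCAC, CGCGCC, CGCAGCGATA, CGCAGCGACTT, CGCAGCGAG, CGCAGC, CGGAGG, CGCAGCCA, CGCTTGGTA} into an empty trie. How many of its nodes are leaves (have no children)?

A leaf is a node with no children — equivalently, the end of a word that is not a proper prefix of any other stored word.
Those words: "CAACG", "CCTC", "CGCAGCCA", "CGCAGCCTTT", "CGCAGCGACTT", "CGCAGCGAG", "CGCAGCGATA", "CGCAGTAAG", "CGCAGTACG", "CGCAGTTCCAC", "CGCGCC", "CGCGTGAACTC", "CGCTTGGTA", "CGGAGG", "TACATCTA", "TATCGAAGGGA"
Leaf count: 16

16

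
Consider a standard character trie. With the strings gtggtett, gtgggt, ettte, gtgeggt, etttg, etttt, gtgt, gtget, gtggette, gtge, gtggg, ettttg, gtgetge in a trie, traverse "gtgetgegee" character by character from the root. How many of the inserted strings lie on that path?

3

Traverse "gtgetgegee" character by character; count nodes along the way that are marked as word ends.
Prefixes of the query that are stored words: "gtge", "gtget", "gtgetge"
Count: 3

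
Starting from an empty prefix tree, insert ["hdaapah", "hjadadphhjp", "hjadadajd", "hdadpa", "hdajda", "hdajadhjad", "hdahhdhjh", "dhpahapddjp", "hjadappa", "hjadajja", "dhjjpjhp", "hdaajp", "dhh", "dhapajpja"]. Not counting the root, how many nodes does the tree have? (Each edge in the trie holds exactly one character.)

71

Count nodes per top-level branch (shared prefixes stored once):
  'd'-branch (dhapajpja, dhh, dhjjpjhp, dhpahapddjp): 25 nodes
  'h'-branch (hdaajp, hdaapah, hdadpa, hdahhdhjh, hdajadhjad, hdajda, hjadadajd, hjadadphhjp, hjadajja, hjadappa): 46 nodes
Sum: 71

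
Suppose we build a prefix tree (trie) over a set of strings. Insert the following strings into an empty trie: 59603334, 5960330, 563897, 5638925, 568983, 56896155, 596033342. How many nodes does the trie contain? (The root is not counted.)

Insert word by word; a character creates a node only if that edge doesn't already exist:
  "59603334" → 8 new (5, 9, 6, 0, 3, 3, 3, 4)
  "5960330" → prefix "596033" already present; 1 new (0)
  "563897" → prefix "5" already present; 5 new (6, 3, 8, 9, 7)
  "5638925" → prefix "56389" already present; 2 new (2, 5)
  "568983" → prefix "56" already present; 4 new (8, 9, 8, 3)
  "56896155" → prefix "5689" already present; 4 new (6, 1, 5, 5)
  "596033342" → prefix "59603334" already present; 1 new (2)
Total nodes = 8 + 1 + 5 + 2 + 4 + 4 + 1 = 25

25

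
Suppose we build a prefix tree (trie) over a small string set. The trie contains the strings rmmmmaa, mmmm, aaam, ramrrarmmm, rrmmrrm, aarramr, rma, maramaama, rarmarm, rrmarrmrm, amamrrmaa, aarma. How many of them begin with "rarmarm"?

1

Filter for entries beginning with "rarmarm":
Matches: "rarmarm"
Count: 1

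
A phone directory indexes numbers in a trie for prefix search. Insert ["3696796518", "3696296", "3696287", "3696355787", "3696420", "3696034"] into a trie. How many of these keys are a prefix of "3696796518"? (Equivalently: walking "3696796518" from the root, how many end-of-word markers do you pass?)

1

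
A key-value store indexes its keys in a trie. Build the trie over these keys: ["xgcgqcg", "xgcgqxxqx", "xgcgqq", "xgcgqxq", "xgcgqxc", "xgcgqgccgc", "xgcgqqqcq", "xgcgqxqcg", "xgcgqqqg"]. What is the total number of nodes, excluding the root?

25

Count nodes per top-level branch (shared prefixes stored once):
  'x'-branch (xgcgqcg, xgcgqgccgc, xgcgqq, xgcgqqqcq, xgcgqqqg, xgcgqxc, xgcgqxq, xgcgqxqcg, xgcgqxxqx): 25 nodes
Sum: 25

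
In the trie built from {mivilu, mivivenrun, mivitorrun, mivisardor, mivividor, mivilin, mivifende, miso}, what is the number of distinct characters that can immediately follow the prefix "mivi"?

5

Walk "mivi" from the root, arriving at one node.
Characters that immediately follow "mivi" among the stored strings: {f, l, s, t, v}.
That node has 5 child edges.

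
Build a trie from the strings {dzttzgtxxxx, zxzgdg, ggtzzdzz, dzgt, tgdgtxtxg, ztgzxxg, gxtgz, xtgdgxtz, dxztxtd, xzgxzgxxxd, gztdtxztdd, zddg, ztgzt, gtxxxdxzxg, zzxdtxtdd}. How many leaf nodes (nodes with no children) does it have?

15

A leaf is a node with no children — equivalently, the end of a word that is not a proper prefix of any other stored word.
Those words: "dxztxtd", "dzgt", "dzttzgtxxxx", "ggtzzdzz", "gtxxxdxzxg", "gxtgz", "gztdtxztdd", "tgdgtxtxg", "xtgdgxtz", "xzgxzgxxxd", "zddg", "ztgzt", "ztgzxxg", "zxzgdg", "zzxdtxtdd"
Leaf count: 15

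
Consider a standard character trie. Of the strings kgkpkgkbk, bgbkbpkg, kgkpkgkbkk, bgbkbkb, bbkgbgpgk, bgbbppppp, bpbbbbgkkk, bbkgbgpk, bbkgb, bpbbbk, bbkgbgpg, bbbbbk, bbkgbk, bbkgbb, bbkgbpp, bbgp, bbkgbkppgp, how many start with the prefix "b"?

Walk to "b"; the words in its subtree are exactly those with that prefix.
Matches: "bbbbbk", "bbgp", "bbkgb", "bbkgbb", "bbkgbgpg", "bbkgbgpgk", "bbkgbgpk", "bbkgbk", "bbkgbkppgp", "bbkgbpp", "bgbbppppp", "bgbkbkb", "bgbkbpkg", "bpbbbbgkkk", "bpbbbk"
Count: 15

15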